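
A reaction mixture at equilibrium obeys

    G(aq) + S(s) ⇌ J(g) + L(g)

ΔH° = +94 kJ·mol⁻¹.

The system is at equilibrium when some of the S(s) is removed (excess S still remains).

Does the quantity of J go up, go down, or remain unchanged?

S is a pure solid; its activity is 1 regardless of amount, so Q is unaffected — no shift from this change.
No net shift occurs, so the amount of J is unchanged.

unchanged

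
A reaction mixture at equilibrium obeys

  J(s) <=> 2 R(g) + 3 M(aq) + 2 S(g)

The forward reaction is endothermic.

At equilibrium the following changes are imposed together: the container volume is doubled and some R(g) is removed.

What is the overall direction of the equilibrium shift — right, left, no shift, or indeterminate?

Gas moles: reactants 0, products 4 (Δn_gas = +4). Expansion shifts the system toward the side with more moles of gas — to the right.
Removing R (g), a product, drives the reaction to the right.
All effects act in the same direction — net shift to the right.

right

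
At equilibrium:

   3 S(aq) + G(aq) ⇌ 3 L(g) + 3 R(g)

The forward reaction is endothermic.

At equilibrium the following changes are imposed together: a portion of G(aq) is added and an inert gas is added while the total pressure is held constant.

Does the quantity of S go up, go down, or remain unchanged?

Adding G (aq), a reactant, drives the reaction to the right.
Adding inert gas at constant total pressure expands the volume and lowers every reacting partial pressure. With Δn_gas = 6 − 0 = +6, Q moves away from K toward the side with fewer gas moles, so the system shifts toward the side with more gas moles — to the right.
The net shift is to the right. S is a reactant, so its amount decreases.

decreases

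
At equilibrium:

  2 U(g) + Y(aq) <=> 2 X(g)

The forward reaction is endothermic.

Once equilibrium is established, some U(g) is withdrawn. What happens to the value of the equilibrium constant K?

unchanged

The equilibrium constant depends only on temperature. This perturbation may move the position of equilibrium, but since T is unchanged, K itself is unchanged.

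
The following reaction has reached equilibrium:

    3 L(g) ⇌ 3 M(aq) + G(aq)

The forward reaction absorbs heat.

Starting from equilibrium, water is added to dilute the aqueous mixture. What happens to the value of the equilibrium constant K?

The equilibrium constant depends only on temperature. This perturbation may move the position of equilibrium, but since T is unchanged, K itself is unchanged.

unchanged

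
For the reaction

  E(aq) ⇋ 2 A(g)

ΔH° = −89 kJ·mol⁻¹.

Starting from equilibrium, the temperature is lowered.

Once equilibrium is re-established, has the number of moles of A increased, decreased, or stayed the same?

The forward reaction is exothermic. Lowering T favours the exothermic direction — shift to the right.
The net shift is to the right. A is a product, so its amount increases.

increases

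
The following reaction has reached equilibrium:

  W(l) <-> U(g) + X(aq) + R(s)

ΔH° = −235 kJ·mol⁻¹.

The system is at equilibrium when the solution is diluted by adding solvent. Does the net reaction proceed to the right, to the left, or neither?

right

Dilution lowers every aqueous concentration by the same factor. Δn_aq = 1 − 0 = +1, so the system shifts toward the side with more dissolved moles — to the right.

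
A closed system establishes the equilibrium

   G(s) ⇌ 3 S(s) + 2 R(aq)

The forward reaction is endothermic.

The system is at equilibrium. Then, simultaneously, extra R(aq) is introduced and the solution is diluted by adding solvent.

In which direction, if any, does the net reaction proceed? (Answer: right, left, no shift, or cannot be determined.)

Adding R (aq), a product, drives the reaction to the left.
Dilution lowers every aqueous concentration by the same factor. Δn_aq = 2 − 0 = +2, so the system shifts toward the side with more dissolved moles — to the right.
The individual effects push in opposite directions; without quantitative information the net direction cannot be determined.

cannot be determined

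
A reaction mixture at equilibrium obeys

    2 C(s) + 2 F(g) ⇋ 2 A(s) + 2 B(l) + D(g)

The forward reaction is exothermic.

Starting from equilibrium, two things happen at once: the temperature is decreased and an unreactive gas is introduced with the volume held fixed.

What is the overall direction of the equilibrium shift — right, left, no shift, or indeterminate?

right

The forward reaction is exothermic. Lowering T favours the exothermic direction — shift to the right.
At constant volume, adding an inert gas leaves every reacting species' partial pressure unchanged, so Q is unchanged — no shift from this change.
Only the nonzero effect(s) matter; the net shift is to the right.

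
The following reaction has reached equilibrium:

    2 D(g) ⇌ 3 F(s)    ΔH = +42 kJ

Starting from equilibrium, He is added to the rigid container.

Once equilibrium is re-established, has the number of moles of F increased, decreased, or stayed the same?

At constant volume, adding an inert gas leaves every reacting species' partial pressure unchanged, so Q is unchanged — no shift from this change.
No net shift occurs, so the amount of F is unchanged.

unchanged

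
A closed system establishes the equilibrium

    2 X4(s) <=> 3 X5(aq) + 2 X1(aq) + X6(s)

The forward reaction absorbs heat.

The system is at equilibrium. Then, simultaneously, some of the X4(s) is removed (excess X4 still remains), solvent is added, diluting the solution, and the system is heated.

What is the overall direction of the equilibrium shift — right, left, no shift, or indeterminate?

X4 is a pure solid; its activity is 1 regardless of amount, so Q is unaffected — no shift from this change.
Dilution lowers every aqueous concentration by the same factor. Δn_aq = 5 − 0 = +5, so the system shifts toward the side with more dissolved moles — to the right.
The forward reaction is endothermic. Raising T favours the endothermic direction — shift to the right.
Only the nonzero effect(s) matter; the net shift is to the right.

right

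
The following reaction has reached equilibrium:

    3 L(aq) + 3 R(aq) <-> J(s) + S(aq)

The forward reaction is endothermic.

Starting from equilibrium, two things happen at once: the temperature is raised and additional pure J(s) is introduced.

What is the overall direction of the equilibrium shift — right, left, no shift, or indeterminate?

right

The forward reaction is endothermic. Raising T favours the endothermic direction — shift to the right.
J is a pure solid; its activity is 1 regardless of amount, so Q is unaffected — no shift from this change.
Only the nonzero effect(s) matter; the net shift is to the right.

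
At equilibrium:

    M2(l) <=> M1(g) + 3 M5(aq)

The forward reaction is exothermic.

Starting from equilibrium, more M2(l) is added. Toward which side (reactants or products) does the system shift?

M2 is a pure liquid; its activity is 1 regardless of amount, so Q is unaffected — no shift from this change.

no shift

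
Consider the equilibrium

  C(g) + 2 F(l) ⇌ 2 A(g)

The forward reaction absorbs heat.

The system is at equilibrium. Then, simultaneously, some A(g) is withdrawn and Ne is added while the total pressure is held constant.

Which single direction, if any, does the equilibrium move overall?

right

Removing A (g), a product, drives the reaction to the right.
Adding inert gas at constant total pressure expands the volume and lowers every reacting partial pressure. With Δn_gas = 2 − 1 = +1, Q moves away from K toward the side with fewer gas moles, so the system shifts toward the side with more gas moles — to the right.
All effects act in the same direction — net shift to the right.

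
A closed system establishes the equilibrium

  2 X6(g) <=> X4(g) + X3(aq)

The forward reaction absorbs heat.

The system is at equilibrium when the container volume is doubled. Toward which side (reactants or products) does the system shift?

left

Gas moles: reactants 2, products 1 (Δn_gas = -1). Expansion shifts the system toward the side with more moles of gas — to the left.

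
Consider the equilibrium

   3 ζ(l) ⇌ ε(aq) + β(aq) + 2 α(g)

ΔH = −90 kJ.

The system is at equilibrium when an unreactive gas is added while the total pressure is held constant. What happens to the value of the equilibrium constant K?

The equilibrium constant depends only on temperature. This perturbation may move the position of equilibrium, but since T is unchanged, K itself is unchanged.

unchanged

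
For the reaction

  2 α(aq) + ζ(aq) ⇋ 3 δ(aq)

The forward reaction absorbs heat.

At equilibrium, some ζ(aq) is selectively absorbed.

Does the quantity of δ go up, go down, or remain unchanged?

Removing ζ (aq), a reactant, drives the reaction to the left.
The net shift is to the left. δ is a product, so its amount decreases.

decreases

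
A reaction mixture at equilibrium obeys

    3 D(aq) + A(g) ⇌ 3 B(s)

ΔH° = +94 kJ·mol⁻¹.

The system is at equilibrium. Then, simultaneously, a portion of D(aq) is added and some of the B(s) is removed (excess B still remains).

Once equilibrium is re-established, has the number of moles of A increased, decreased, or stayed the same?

Adding D (aq), a reactant, drives the reaction to the right.
B is a pure solid; its activity is 1 regardless of amount, so Q is unaffected — no shift from this change.
The net shift is to the right. A is a reactant, so its amount decreases.

decreases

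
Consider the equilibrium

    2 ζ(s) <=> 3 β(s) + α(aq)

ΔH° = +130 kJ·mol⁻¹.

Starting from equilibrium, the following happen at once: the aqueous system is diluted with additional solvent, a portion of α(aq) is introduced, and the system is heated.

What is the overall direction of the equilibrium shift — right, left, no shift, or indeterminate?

cannot be determined

Dilution lowers every aqueous concentration by the same factor. Δn_aq = 1 − 0 = +1, so the system shifts toward the side with more dissolved moles — to the right.
Adding α (aq), a product, drives the reaction to the left.
The forward reaction is endothermic. Raising T favours the endothermic direction — shift to the right.
The individual effects push in opposite directions; without quantitative information the net direction cannot be determined.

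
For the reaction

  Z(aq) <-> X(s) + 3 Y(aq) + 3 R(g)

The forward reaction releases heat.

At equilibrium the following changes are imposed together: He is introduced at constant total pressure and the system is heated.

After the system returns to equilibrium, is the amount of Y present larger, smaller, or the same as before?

cannot be determined

Adding inert gas at constant total pressure expands the volume and lowers every reacting partial pressure. With Δn_gas = 3 − 0 = +3, Q moves away from K toward the side with fewer gas moles, so the system shifts toward the side with more gas moles — to the right.
The forward reaction is exothermic. Raising T favours the endothermic direction — shift to the left.
The two effects oppose each other, so the net shift — and hence the change in Y — cannot be determined from the given information.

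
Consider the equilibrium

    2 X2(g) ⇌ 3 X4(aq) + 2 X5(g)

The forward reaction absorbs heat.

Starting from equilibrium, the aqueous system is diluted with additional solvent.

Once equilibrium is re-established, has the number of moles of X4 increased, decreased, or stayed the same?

Dilution lowers every aqueous concentration by the same factor. Δn_aq = 3 − 0 = +3, so the system shifts toward the side with more dissolved moles — to the right.
The net shift is to the right. X4 is a product, so its amount increases.

increases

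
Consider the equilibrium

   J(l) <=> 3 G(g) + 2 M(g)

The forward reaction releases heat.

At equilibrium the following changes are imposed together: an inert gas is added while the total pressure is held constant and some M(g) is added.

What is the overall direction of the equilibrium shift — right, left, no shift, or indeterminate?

cannot be determined

Adding inert gas at constant total pressure expands the volume and lowers every reacting partial pressure. With Δn_gas = 5 − 0 = +5, Q moves away from K toward the side with fewer gas moles, so the system shifts toward the side with more gas moles — to the right.
Adding M (g), a product, drives the reaction to the left.
The individual effects push in opposite directions; without quantitative information the net direction cannot be determined.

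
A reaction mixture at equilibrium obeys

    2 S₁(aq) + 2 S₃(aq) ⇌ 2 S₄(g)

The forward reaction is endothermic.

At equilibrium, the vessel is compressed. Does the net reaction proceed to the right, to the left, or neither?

Gas moles: reactants 0, products 2 (Δn_gas = +2). Compression shifts the system toward the side with fewer moles of gas — to the left.

left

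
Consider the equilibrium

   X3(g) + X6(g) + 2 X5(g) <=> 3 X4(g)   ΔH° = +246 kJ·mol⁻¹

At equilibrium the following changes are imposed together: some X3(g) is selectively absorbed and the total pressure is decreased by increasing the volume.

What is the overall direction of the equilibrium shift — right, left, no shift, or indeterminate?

left

Removing X3 (g), a reactant, drives the reaction to the left.
Gas moles: reactants 4, products 3 (Δn_gas = -1). Expansion shifts the system toward the side with more moles of gas — to the left.
All effects act in the same direction — net shift to the left.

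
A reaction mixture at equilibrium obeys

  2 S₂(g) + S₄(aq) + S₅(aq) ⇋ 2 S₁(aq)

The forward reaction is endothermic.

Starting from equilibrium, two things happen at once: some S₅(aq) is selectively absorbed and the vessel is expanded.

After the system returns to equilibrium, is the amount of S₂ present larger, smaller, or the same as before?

increases

Removing S₅ (aq), a reactant, drives the reaction to the left.
Gas moles: reactants 2, products 0 (Δn_gas = -2). Expansion shifts the system toward the side with more moles of gas — to the left.
The net shift is to the left. S₂ is a reactant, so its amount increases.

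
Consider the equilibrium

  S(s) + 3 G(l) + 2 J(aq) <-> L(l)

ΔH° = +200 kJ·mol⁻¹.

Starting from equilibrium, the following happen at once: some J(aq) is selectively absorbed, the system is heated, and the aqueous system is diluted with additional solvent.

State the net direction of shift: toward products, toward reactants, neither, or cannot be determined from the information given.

cannot be determined

Removing J (aq), a reactant, drives the reaction to the left.
The forward reaction is endothermic. Raising T favours the endothermic direction — shift to the right.
Dilution lowers every aqueous concentration by the same factor. Δn_aq = 0 − 2 = -2, so the system shifts toward the side with more dissolved moles — to the left.
The individual effects push in opposite directions; without quantitative information the net direction cannot be determined.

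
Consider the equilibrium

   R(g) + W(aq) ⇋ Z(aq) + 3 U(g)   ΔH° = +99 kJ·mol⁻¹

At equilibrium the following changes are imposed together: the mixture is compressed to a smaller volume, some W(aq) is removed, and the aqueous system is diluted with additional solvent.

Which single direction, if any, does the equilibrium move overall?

Gas moles: reactants 1, products 3 (Δn_gas = +2). Compression shifts the system toward the side with fewer moles of gas — to the left.
Removing W (aq), a reactant, drives the reaction to the left.
Dilution scales every aqueous concentration by the same factor. Δn_aq = 1 − 1 = 0, so Q is unchanged — no shift.
Only the nonzero effect(s) matter; the net shift is to the left.

left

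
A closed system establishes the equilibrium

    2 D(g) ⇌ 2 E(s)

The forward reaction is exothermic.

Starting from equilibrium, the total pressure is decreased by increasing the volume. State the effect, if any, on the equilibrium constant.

unchanged

The equilibrium constant depends only on temperature. This perturbation may move the position of equilibrium, but since T is unchanged, K itself is unchanged.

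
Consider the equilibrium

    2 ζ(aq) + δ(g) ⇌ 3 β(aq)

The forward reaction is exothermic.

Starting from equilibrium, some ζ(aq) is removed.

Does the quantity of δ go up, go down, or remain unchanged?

Removing ζ (aq), a reactant, drives the reaction to the left.
The net shift is to the left. δ is a reactant, so its amount increases.

increases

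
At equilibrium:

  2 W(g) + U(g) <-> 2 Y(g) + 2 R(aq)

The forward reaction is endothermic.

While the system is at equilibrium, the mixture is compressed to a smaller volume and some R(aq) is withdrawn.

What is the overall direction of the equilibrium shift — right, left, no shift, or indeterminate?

Gas moles: reactants 3, products 2 (Δn_gas = -1). Compression shifts the system toward the side with fewer moles of gas — to the right.
Removing R (aq), a product, drives the reaction to the right.
All effects act in the same direction — net shift to the right.

right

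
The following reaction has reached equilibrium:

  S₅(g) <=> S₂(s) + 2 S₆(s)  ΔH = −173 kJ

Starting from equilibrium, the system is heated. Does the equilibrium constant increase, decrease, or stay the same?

decreases

K depends on temperature via the van 't Hoff relation. The forward reaction is exothermic, so raising T decreases K.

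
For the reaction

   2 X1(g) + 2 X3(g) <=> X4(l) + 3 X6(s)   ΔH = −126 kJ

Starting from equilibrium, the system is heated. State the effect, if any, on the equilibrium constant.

decreases

K depends on temperature via the van 't Hoff relation. The forward reaction is exothermic, so raising T decreases K.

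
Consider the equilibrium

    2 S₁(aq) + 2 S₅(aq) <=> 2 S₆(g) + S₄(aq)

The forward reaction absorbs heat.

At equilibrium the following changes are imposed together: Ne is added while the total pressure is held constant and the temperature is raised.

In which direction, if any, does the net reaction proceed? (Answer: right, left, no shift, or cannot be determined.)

Adding inert gas at constant total pressure expands the volume and lowers every reacting partial pressure. With Δn_gas = 2 − 0 = +2, Q moves away from K toward the side with fewer gas moles, so the system shifts toward the side with more gas moles — to the right.
The forward reaction is endothermic. Raising T favours the endothermic direction — shift to the right.
All effects act in the same direction — net shift to the right.

right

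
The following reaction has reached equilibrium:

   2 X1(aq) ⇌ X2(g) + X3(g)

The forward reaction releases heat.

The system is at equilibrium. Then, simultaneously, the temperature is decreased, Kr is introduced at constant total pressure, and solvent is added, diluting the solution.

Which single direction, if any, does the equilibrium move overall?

The forward reaction is exothermic. Lowering T favours the exothermic direction — shift to the right.
Adding inert gas at constant total pressure expands the volume and lowers every reacting partial pressure. With Δn_gas = 2 − 0 = +2, Q moves away from K toward the side with fewer gas moles, so the system shifts toward the side with more gas moles — to the right.
Dilution lowers every aqueous concentration by the same factor. Δn_aq = 0 − 2 = -2, so the system shifts toward the side with more dissolved moles — to the left.
The individual effects push in opposite directions; without quantitative information the net direction cannot be determined.

cannot be determined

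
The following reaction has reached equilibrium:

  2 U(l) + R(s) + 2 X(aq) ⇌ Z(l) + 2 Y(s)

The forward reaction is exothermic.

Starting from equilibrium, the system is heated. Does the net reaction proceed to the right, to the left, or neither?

The forward reaction is exothermic. Raising T favours the endothermic direction — shift to the left.

left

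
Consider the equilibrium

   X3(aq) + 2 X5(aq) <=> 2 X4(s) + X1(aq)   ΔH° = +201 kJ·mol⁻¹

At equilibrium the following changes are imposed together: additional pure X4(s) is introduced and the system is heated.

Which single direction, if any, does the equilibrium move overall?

right

X4 is a pure solid; its activity is 1 regardless of amount, so Q is unaffected — no shift from this change.
The forward reaction is endothermic. Raising T favours the endothermic direction — shift to the right.
Only the nonzero effect(s) matter; the net shift is to the right.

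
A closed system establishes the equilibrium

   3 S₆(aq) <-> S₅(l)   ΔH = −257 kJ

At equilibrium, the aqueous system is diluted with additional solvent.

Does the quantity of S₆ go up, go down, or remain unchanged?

increases

Dilution lowers every aqueous concentration by the same factor. Δn_aq = 0 − 3 = -3, so the system shifts toward the side with more dissolved moles — to the left.
The net shift is to the left. S₆ is a reactant, so its amount increases.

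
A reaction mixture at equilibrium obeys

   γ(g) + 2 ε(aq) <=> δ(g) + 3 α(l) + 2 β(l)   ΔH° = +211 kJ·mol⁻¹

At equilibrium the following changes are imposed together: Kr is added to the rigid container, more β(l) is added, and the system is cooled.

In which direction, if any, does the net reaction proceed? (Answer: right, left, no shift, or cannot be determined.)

left

At constant volume, adding an inert gas leaves every reacting species' partial pressure unchanged, so Q is unchanged — no shift from this change.
β is a pure liquid; its activity is 1 regardless of amount, so Q is unaffected — no shift from this change.
The forward reaction is endothermic. Lowering T favours the exothermic direction — shift to the left.
Only the nonzero effect(s) matter; the net shift is to the left.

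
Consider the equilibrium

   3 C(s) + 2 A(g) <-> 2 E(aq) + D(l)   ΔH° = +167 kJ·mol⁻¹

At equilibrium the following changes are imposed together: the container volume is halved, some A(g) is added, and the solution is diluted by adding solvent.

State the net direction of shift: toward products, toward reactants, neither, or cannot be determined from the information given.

Gas moles: reactants 2, products 0 (Δn_gas = -2). Compression shifts the system toward the side with fewer moles of gas — to the right.
Adding A (g), a reactant, drives the reaction to the right.
Dilution lowers every aqueous concentration by the same factor. Δn_aq = 2 − 0 = +2, so the system shifts toward the side with more dissolved moles — to the right.
All effects act in the same direction — net shift to the right.

right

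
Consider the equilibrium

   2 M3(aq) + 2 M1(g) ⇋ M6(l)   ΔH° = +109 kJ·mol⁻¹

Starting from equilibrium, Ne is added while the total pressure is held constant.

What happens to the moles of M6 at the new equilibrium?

Adding inert gas at constant total pressure expands the volume and lowers every reacting partial pressure. With Δn_gas = 0 − 2 = -2, Q moves away from K toward the side with fewer gas moles, so the system shifts toward the side with more gas moles — to the left.
The net shift is to the left. M6 is a product, so its amount decreases.

decreases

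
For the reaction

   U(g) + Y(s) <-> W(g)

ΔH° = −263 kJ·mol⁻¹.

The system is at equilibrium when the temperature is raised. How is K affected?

K depends on temperature via the van 't Hoff relation. The forward reaction is exothermic, so raising T decreases K.

decreases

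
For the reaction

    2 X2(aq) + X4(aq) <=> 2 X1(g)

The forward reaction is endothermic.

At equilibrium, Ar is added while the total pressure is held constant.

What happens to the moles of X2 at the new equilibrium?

decreases

Adding inert gas at constant total pressure expands the volume and lowers every reacting partial pressure. With Δn_gas = 2 − 0 = +2, Q moves away from K toward the side with fewer gas moles, so the system shifts toward the side with more gas moles — to the right.
The net shift is to the right. X2 is a reactant, so its amount decreases.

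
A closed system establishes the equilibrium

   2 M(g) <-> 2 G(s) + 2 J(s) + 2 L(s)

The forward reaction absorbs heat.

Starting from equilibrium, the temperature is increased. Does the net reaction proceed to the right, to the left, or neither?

The forward reaction is endothermic. Raising T favours the endothermic direction — shift to the right.

right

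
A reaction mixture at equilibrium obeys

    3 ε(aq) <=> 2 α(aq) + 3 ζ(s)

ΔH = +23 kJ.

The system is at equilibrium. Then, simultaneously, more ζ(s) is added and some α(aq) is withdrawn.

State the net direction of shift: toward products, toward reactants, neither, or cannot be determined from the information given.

ζ is a pure solid; its activity is 1 regardless of amount, so Q is unaffected — no shift from this change.
Removing α (aq), a product, drives the reaction to the right.
Only the nonzero effect(s) matter; the net shift is to the right.

right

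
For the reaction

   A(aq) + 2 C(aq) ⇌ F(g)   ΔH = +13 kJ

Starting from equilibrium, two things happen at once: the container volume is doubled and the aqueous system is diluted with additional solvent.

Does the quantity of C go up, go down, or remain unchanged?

cannot be determined

Gas moles: reactants 0, products 1 (Δn_gas = +1). Expansion shifts the system toward the side with more moles of gas — to the right.
Dilution lowers every aqueous concentration by the same factor. Δn_aq = 0 − 3 = -3, so the system shifts toward the side with more dissolved moles — to the left.
The two effects oppose each other, so the net shift — and hence the change in C — cannot be determined from the given information.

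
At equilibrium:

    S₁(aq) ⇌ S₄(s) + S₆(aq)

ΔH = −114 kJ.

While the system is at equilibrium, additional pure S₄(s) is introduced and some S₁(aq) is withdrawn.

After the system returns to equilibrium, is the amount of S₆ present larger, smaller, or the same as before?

decreases

S₄ is a pure solid; its activity is 1 regardless of amount, so Q is unaffected — no shift from this change.
Removing S₁ (aq), a reactant, drives the reaction to the left.
The net shift is to the left. S₆ is a product, so its amount decreases.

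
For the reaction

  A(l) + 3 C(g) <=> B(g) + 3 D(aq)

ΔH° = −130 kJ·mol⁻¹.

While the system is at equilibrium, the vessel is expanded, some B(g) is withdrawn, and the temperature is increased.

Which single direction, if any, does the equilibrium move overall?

cannot be determined

Gas moles: reactants 3, products 1 (Δn_gas = -2). Expansion shifts the system toward the side with more moles of gas — to the left.
Removing B (g), a product, drives the reaction to the right.
The forward reaction is exothermic. Raising T favours the endothermic direction — shift to the left.
The individual effects push in opposite directions; without quantitative information the net direction cannot be determined.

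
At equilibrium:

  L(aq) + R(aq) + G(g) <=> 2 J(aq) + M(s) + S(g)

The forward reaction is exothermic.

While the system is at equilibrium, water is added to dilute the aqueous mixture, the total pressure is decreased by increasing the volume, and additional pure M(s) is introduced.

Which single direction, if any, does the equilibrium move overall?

Dilution scales every aqueous concentration by the same factor. Δn_aq = 2 − 2 = 0, so Q is unchanged — no shift.
Gas moles: reactants 1, products 1. Δn_gas = 0, so a volume change leaves Q equal to K — no shift from this change.
M is a pure solid; its activity is 1 regardless of amount, so Q is unaffected — no shift from this change.
None of the changes alters Q relative to K, so there is no net shift.

no shift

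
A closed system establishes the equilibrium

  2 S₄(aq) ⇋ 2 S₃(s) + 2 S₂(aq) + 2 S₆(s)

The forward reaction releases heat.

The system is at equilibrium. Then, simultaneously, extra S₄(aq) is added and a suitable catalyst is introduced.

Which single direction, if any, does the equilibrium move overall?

Adding S₄ (aq), a reactant, drives the reaction to the right.
A catalyst speeds both forward and reverse rates equally; it changes neither Q nor K — no shift from this change.
Only the nonzero effect(s) matter; the net shift is to the right.

right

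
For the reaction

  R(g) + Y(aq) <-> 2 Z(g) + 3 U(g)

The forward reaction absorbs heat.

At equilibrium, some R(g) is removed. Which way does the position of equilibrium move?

left

Removing R (g), a reactant, drives the reaction to the left.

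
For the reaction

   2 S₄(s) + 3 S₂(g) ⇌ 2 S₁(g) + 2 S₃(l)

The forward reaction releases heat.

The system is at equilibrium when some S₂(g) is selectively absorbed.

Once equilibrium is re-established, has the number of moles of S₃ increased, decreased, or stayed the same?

Removing S₂ (g), a reactant, drives the reaction to the left.
The net shift is to the left. S₃ is a product, so its amount decreases.

decreases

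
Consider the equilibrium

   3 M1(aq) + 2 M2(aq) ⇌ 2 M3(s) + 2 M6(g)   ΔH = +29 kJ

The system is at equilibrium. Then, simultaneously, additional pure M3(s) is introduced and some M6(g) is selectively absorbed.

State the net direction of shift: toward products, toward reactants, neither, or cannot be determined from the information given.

M3 is a pure solid; its activity is 1 regardless of amount, so Q is unaffected — no shift from this change.
Removing M6 (g), a product, drives the reaction to the right.
Only the nonzero effect(s) matter; the net shift is to the right.

right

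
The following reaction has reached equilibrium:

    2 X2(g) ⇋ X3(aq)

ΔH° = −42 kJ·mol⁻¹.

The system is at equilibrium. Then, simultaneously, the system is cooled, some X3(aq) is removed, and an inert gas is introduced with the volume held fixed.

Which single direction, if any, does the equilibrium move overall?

The forward reaction is exothermic. Lowering T favours the exothermic direction — shift to the right.
Removing X3 (aq), a product, drives the reaction to the right.
At constant volume, adding an inert gas leaves every reacting species' partial pressure unchanged, so Q is unchanged — no shift from this change.
Only the nonzero effect(s) matter; the net shift is to the right.

right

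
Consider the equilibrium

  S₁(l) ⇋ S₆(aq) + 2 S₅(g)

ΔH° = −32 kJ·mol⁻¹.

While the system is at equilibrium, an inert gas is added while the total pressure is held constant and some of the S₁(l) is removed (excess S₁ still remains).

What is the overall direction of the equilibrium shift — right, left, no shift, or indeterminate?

Adding inert gas at constant total pressure expands the volume and lowers every reacting partial pressure. With Δn_gas = 2 − 0 = +2, Q moves away from K toward the side with fewer gas moles, so the system shifts toward the side with more gas moles — to the right.
S₁ is a pure liquid; its activity is 1 regardless of amount, so Q is unaffected — no shift from this change.
Only the nonzero effect(s) matter; the net shift is to the right.

right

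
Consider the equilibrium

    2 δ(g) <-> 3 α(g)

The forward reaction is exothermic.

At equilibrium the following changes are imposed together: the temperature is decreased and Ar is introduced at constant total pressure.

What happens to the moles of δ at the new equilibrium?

decreases

The forward reaction is exothermic. Lowering T favours the exothermic direction — shift to the right.
Adding inert gas at constant total pressure expands the volume and lowers every reacting partial pressure. With Δn_gas = 3 − 2 = +1, Q moves away from K toward the side with fewer gas moles, so the system shifts toward the side with more gas moles — to the right.
The net shift is to the right. δ is a reactant, so its amount decreases.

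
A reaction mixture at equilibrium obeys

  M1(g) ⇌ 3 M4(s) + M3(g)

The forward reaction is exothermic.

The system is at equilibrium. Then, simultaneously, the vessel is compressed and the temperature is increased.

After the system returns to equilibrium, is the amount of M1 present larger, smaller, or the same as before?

Gas moles: reactants 1, products 1. Δn_gas = 0, so a volume change leaves Q equal to K — no shift from this change.
The forward reaction is exothermic. Raising T favours the endothermic direction — shift to the left.
The net shift is to the left. M1 is a reactant, so its amount increases.

increases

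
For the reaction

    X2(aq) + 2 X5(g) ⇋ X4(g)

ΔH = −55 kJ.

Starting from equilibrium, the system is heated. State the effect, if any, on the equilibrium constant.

K depends on temperature via the van 't Hoff relation. The forward reaction is exothermic, so raising T decreases K.

decreases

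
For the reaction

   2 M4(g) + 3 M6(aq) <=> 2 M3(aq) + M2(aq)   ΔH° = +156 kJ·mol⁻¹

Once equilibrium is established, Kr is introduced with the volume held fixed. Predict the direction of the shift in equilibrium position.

no shift

At constant volume, adding an inert gas leaves every reacting species' partial pressure unchanged, so Q is unchanged — no shift from this change.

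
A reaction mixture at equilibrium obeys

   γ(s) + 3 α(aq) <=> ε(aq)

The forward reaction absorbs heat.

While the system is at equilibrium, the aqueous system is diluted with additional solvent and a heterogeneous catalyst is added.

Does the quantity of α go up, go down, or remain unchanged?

Dilution lowers every aqueous concentration by the same factor. Δn_aq = 1 − 3 = -2, so the system shifts toward the side with more dissolved moles — to the left.
A catalyst speeds both forward and reverse rates equally; it changes neither Q nor K — no shift from this change.
The net shift is to the left. α is a reactant, so its amount increases.

increases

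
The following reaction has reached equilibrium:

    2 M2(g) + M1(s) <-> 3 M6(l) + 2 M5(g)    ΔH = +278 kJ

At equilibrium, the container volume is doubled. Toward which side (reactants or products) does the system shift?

no shift

Gas moles: reactants 2, products 2. Δn_gas = 0, so a volume change leaves Q equal to K — no shift from this change.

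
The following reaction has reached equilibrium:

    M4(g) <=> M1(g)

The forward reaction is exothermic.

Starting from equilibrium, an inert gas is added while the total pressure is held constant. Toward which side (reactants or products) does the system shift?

no shift

Adding inert gas at constant total pressure expands the volume, scaling every reacting partial pressure by the same factor. Δn_gas = 1 − 1 = 0, so Q is unchanged — no shift.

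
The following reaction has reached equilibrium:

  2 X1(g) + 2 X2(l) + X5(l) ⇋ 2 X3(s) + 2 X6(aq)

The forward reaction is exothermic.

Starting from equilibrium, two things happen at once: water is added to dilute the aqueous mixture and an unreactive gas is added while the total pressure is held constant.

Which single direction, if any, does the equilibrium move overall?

cannot be determined

Dilution lowers every aqueous concentration by the same factor. Δn_aq = 2 − 0 = +2, so the system shifts toward the side with more dissolved moles — to the right.
Adding inert gas at constant total pressure expands the volume and lowers every reacting partial pressure. With Δn_gas = 0 − 2 = -2, Q moves away from K toward the side with fewer gas moles, so the system shifts toward the side with more gas moles — to the left.
The individual effects push in opposite directions; without quantitative information the net direction cannot be determined.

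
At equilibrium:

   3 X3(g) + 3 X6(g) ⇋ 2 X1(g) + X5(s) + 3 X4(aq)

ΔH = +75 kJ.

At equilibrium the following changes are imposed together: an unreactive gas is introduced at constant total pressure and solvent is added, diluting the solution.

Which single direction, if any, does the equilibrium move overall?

Adding inert gas at constant total pressure expands the volume and lowers every reacting partial pressure. With Δn_gas = 2 − 6 = -4, Q moves away from K toward the side with fewer gas moles, so the system shifts toward the side with more gas moles — to the left.
Dilution lowers every aqueous concentration by the same factor. Δn_aq = 3 − 0 = +3, so the system shifts toward the side with more dissolved moles — to the right.
The individual effects push in opposite directions; without quantitative information the net direction cannot be determined.

cannot be determined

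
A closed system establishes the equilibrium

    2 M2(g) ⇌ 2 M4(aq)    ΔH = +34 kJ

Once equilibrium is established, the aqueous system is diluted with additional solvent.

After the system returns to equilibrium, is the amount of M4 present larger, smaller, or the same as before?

Dilution lowers every aqueous concentration by the same factor. Δn_aq = 2 − 0 = +2, so the system shifts toward the side with more dissolved moles — to the right.
The net shift is to the right. M4 is a product, so its amount increases.

increases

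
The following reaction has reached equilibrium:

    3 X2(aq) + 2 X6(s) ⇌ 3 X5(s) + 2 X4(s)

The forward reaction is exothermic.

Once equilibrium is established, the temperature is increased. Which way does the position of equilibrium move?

The forward reaction is exothermic. Raising T favours the endothermic direction — shift to the left.

left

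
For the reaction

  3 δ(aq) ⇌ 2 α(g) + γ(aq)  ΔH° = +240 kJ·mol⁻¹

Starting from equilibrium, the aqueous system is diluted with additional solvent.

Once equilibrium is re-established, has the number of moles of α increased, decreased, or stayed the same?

Dilution lowers every aqueous concentration by the same factor. Δn_aq = 1 − 3 = -2, so the system shifts toward the side with more dissolved moles — to the left.
The net shift is to the left. α is a product, so its amount decreases.

decreases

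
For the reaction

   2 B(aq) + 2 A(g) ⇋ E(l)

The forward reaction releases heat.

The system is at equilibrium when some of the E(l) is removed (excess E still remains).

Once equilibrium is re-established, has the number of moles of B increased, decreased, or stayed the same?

unchanged

E is a pure liquid; its activity is 1 regardless of amount, so Q is unaffected — no shift from this change.
No net shift occurs, so the amount of B is unchanged.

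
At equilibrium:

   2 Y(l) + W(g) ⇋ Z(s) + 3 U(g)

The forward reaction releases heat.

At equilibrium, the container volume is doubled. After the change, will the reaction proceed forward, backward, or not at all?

Gas moles: reactants 1, products 3 (Δn_gas = +2). Expansion shifts the system toward the side with more moles of gas — to the right.

right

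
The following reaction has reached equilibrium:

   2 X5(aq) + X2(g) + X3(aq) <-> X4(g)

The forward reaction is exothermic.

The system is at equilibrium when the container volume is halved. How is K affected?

The equilibrium constant depends only on temperature. This perturbation changes neither the position of equilibrium nor K.

unchanged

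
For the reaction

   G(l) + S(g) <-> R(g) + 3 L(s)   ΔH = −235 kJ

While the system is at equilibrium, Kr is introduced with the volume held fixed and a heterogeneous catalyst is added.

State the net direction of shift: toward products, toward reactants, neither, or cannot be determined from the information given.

no shift

At constant volume, adding an inert gas leaves every reacting species' partial pressure unchanged, so Q is unchanged — no shift from this change.
A catalyst speeds both forward and reverse rates equally; it changes neither Q nor K — no shift from this change.
None of the changes alters Q relative to K, so there is no net shift.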